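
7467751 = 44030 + 7423721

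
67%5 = 2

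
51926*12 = 623112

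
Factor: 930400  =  2^5*5^2*1163^1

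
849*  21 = 17829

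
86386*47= 4060142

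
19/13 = 1 + 6/13=1.46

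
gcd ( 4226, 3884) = 2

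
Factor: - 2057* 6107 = - 11^2 * 17^1 * 31^1*197^1 = - 12562099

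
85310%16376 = 3430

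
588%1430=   588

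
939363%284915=84618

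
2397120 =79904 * 30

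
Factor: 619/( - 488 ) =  - 2^ (  -  3)*61^( - 1)*619^1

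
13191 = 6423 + 6768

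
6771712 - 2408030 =4363682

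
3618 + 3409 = 7027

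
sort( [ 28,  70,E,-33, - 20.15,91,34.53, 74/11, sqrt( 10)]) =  [ - 33, -20.15,E, sqrt( 10 ) , 74/11,  28,34.53, 70,  91]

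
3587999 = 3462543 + 125456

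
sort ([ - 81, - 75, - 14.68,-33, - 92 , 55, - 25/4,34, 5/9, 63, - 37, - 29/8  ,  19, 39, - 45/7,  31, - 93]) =[ - 93, - 92, - 81, -75, - 37, - 33, - 14.68, - 45/7, - 25/4,- 29/8,5/9, 19, 31,34,39,55, 63]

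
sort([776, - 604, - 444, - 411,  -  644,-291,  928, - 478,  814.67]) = [ - 644, - 604,-478,-444, - 411, - 291,776,814.67,928 ]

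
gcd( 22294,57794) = 142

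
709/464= 1 + 245/464 = 1.53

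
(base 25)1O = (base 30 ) 1J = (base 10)49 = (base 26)1N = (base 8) 61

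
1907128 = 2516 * 758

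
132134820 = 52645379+79489441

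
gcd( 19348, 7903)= 7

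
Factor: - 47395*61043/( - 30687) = 2893132985/30687 = 3^( -1)*5^1*53^( - 1)*193^ (-1 )*9479^1*61043^1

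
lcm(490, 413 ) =28910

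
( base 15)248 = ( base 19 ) 185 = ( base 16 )206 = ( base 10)518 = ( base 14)290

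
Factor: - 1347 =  - 3^1*449^1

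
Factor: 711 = 3^2*79^1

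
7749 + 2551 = 10300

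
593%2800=593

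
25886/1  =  25886= 25886.00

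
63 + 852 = 915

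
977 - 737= 240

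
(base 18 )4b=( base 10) 83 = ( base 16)53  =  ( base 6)215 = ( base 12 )6b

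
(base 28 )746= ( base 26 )87G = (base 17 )126D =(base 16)15E6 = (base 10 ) 5606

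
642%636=6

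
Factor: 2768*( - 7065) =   -  19555920 = - 2^4 * 3^2 * 5^1*157^1*173^1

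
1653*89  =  147117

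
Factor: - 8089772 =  - 2^2*751^1*2693^1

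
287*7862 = 2256394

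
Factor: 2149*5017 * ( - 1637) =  - 17649369521 = - 7^1*29^1 * 173^1* 307^1 * 1637^1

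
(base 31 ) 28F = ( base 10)2185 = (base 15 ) 9AA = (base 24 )3j1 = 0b100010001001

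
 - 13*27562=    - 358306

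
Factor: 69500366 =2^1*13^1*19^1*140689^1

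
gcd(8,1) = 1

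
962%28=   10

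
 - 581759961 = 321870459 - 903630420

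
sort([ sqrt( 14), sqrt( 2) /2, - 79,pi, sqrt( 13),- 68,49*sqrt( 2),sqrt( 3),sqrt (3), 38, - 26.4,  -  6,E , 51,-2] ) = [ - 79,-68, - 26.4, -6,  -  2, sqrt( 2)/2,sqrt( 3 ),sqrt(3),E, pi,sqrt( 13),sqrt (14),38,51,49*sqrt(2)]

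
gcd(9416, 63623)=1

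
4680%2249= 182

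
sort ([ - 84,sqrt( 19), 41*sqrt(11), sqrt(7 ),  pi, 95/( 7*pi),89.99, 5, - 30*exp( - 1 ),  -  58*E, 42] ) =[- 58*E,  -  84, - 30*exp (- 1), sqrt(7) , pi,95/(7 *pi), sqrt( 19), 5,42, 89.99,  41*sqrt(11 ) ]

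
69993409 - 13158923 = 56834486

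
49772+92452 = 142224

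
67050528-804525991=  - 737475463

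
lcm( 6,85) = 510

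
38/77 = 38/77 = 0.49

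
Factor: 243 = 3^5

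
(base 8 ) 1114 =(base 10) 588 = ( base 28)l0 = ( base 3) 210210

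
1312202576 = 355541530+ 956661046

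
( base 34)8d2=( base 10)9692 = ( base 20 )144c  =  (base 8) 22734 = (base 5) 302232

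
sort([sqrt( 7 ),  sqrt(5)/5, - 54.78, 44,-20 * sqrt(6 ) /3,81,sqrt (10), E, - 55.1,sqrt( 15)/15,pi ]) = [-55.1,-54.78, - 20 *sqrt( 6) /3,sqrt( 15)/15,sqrt( 5 ) /5,sqrt( 7), E,pi,sqrt( 10), 44, 81 ] 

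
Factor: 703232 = 2^8*41^1*67^1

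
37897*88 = 3334936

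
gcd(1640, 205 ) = 205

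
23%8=7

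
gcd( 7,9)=1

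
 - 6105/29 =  - 6105/29=-210.52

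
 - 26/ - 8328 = 13/4164 = 0.00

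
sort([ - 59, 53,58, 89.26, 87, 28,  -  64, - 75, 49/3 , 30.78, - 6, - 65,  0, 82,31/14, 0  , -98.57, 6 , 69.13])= [ - 98.57, - 75, - 65,-64, - 59, - 6,0, 0, 31/14, 6, 49/3, 28, 30.78, 53 , 58, 69.13, 82,87, 89.26 ] 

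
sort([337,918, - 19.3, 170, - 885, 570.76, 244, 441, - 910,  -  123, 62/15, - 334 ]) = [ - 910, - 885, - 334, - 123, - 19.3,62/15, 170, 244, 337,441, 570.76,918]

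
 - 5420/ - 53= 5420/53 = 102.26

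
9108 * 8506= 77472648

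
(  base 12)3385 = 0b1011001010101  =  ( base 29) 6N4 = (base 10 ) 5717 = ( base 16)1655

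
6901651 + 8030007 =14931658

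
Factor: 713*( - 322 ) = -229586 = - 2^1*7^1*23^2 * 31^1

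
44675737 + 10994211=55669948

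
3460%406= 212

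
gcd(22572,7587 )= 27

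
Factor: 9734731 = 89^1 * 109379^1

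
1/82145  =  1/82145 = 0.00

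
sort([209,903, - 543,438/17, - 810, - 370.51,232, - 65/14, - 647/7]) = [ - 810, - 543,  -  370.51,-647/7,-65/14,438/17, 209,232, 903 ] 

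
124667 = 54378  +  70289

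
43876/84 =522 + 1/3= 522.33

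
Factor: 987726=2^1 * 3^1 * 164621^1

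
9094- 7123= 1971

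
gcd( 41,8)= 1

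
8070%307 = 88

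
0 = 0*19184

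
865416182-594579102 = 270837080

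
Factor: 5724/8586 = 2/3 = 2^1*3^( - 1) 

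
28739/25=1149+14/25= 1149.56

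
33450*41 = 1371450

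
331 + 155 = 486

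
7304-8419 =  - 1115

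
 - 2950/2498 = -1475/1249 = -1.18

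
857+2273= 3130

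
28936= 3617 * 8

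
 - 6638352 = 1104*( - 6013 )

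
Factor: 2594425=5^2*157^1*661^1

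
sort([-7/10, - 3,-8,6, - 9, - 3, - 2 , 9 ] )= [-9, - 8,-3,-3 ,- 2, - 7/10,6,9]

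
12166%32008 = 12166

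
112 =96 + 16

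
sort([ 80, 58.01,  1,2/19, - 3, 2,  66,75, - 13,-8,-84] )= [ - 84, - 13,-8, - 3,2/19, 1,  2,58.01,66,  75, 80] 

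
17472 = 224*78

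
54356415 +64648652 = 119005067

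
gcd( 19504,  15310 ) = 2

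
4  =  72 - 68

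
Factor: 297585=3^2 * 5^1 * 17^1*389^1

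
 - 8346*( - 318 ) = 2654028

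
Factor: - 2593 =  - 2593^1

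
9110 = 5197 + 3913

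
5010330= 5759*870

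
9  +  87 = 96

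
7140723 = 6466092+674631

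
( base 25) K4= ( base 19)17a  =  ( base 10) 504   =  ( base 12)360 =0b111111000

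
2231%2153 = 78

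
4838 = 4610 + 228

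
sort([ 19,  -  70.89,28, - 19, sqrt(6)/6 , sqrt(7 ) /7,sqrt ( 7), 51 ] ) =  [ - 70.89,  -  19,  sqrt(7 ) /7, sqrt (6)/6,sqrt (7 ),  19 , 28,51]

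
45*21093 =949185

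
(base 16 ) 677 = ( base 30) 1P5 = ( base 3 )2021022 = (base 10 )1655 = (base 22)395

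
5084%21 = 2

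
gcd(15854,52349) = 1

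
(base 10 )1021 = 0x3FD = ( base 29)166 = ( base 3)1101211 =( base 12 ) 711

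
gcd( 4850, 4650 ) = 50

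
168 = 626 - 458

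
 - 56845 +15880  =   - 40965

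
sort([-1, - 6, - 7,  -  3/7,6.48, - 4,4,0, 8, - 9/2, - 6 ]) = [ - 7, - 6,-6, - 9/2, - 4,-1,  -  3/7,  0,4,6.48, 8]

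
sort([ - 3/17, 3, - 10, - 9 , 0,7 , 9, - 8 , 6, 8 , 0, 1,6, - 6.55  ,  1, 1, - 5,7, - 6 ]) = [ - 10, - 9,-8,  -  6.55, - 6, - 5, - 3/17 , 0,0 , 1, 1, 1, 3, 6, 6, 7,  7 , 8, 9] 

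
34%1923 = 34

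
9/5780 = 9/5780 = 0.00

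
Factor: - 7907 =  - 7907^1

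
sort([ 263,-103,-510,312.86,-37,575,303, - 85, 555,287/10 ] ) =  [ - 510,  -  103,-85,  -  37,287/10,263, 303,312.86,  555,575]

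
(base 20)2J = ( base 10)59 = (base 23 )2d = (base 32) 1r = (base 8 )73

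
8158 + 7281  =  15439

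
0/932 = 0 =0.00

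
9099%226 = 59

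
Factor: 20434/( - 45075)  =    -  34/75 = -2^1*3^(-1 )*5^(- 2 ) * 17^1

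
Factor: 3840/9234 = 640/1539 = 2^7 * 3^( - 4 ) * 5^1 * 19^(-1 )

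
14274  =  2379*6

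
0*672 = 0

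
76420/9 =76420/9 = 8491.11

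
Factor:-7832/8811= - 8/9 = -2^3*3^ ( - 2) 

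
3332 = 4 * 833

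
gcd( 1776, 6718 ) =2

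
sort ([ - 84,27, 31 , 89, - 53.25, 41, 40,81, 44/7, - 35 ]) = [ - 84,- 53.25 , - 35, 44/7,  27, 31,40, 41, 81,89 ]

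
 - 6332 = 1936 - 8268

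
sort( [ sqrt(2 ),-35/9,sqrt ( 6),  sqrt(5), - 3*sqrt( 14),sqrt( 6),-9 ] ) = [ - 3*sqrt(14) , - 9,-35/9,  sqrt( 2),sqrt (5), sqrt(  6 ),sqrt( 6 )]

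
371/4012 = 371/4012 = 0.09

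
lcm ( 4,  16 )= 16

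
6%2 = 0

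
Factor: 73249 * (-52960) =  - 3879267040 = - 2^5*5^1*11^1*331^1*6659^1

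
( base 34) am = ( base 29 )CE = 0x16a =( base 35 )ac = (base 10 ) 362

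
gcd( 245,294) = 49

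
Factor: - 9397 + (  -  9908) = - 3^3*5^1*11^1*13^1= -  19305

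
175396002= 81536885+93859117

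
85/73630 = 17/14726=0.00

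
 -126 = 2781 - 2907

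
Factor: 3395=5^1*7^1  *97^1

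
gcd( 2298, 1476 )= 6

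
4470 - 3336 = 1134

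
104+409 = 513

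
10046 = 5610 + 4436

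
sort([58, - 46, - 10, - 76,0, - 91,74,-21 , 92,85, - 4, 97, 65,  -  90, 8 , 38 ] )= [ - 91, - 90, - 76,  -  46, - 21, - 10, - 4, 0, 8,38, 58, 65, 74,85,92,97 ]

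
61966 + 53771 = 115737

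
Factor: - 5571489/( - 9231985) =3^1*5^( - 1 )*11^1 *89^1*191^( - 1)*271^1*1381^( - 1)  =  795927/1318855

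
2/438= 1/219 =0.00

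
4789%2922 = 1867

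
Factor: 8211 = 3^1*7^1*17^1*23^1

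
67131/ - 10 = - 67131/10 = -  6713.10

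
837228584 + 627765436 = 1464994020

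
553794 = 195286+358508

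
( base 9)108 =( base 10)89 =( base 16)59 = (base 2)1011001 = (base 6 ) 225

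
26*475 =12350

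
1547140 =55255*28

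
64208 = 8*8026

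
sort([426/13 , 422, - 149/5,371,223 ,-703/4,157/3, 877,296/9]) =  [ - 703/4, - 149/5,426/13 , 296/9,157/3, 223, 371 , 422,877] 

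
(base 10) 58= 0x3a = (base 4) 322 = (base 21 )2G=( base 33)1P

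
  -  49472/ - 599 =49472/599  =  82.59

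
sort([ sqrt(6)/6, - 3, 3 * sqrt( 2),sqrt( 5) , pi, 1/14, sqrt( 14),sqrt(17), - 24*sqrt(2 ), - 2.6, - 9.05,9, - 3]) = [-24*sqrt(2), - 9.05, - 3, - 3 , - 2.6,1/14,sqrt(6 )/6, sqrt ( 5),pi , sqrt(14), sqrt( 17), 3 *sqrt( 2 ),9]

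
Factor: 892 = 2^2*223^1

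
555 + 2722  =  3277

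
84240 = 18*4680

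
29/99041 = 29/99041 = 0.00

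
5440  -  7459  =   - 2019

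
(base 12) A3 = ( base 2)1111011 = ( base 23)58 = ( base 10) 123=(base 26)4j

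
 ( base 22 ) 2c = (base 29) 1R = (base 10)56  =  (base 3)2002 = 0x38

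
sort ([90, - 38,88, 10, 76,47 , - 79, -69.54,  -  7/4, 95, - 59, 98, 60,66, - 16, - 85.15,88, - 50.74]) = [ - 85.15, - 79, - 69.54, - 59, - 50.74, - 38, - 16, - 7/4, 10, 47,60, 66, 76,88,88,90,95, 98]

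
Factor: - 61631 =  - 61631^1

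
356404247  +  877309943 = 1233714190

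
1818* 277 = 503586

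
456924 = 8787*52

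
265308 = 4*66327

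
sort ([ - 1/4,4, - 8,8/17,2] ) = [ - 8, - 1/4, 8/17, 2, 4 ] 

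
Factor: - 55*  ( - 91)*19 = 5^1*7^1 * 11^1*13^1*19^1= 95095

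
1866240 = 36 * 51840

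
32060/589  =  54+254/589 = 54.43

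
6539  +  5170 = 11709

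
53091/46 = 53091/46  =  1154.15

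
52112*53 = 2761936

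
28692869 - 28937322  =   - 244453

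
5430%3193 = 2237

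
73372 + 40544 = 113916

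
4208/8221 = 4208/8221 = 0.51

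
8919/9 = 991 = 991.00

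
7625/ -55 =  - 139 + 4/11=- 138.64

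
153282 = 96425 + 56857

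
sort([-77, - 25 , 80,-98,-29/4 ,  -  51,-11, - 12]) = [ - 98,-77, - 51, - 25,- 12, - 11,-29/4, 80 ]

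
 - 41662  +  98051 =56389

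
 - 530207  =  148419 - 678626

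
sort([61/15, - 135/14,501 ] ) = [- 135/14,61/15,501]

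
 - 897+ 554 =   -  343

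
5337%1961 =1415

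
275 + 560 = 835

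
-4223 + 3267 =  - 956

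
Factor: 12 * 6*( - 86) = - 6192 = - 2^4*3^2*43^1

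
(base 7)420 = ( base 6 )550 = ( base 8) 322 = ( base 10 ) 210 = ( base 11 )181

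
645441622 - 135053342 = 510388280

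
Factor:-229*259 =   -  59311 =-  7^1*37^1*229^1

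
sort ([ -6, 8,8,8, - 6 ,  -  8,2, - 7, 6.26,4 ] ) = [ - 8, -7, -6, - 6, 2,4 , 6.26,8, 8, 8 ] 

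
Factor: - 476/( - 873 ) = 2^2*3^( - 2)*7^1*17^1 *97^( - 1 ) 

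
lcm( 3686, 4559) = 173242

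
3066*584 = 1790544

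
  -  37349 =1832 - 39181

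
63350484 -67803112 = -4452628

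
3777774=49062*77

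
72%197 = 72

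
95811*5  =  479055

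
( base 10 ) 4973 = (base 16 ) 136D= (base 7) 20333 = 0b1001101101101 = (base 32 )4RD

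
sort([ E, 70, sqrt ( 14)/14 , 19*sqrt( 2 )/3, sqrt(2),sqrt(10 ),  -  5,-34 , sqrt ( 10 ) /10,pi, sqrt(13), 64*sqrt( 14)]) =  [ - 34, - 5,sqrt( 14)/14,sqrt(10)/10, sqrt( 2 ), E, pi,sqrt (10)  ,  sqrt(13), 19*sqrt(2 ) /3, 70,  64 * sqrt( 14) ] 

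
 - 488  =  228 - 716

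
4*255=1020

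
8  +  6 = 14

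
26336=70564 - 44228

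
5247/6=1749/2 = 874.50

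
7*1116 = 7812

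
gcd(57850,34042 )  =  2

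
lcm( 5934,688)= 47472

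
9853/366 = 26 + 337/366= 26.92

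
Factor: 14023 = 37^1*379^1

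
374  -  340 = 34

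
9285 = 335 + 8950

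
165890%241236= 165890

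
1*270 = 270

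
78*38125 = 2973750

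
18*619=11142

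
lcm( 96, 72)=288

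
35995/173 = 208+11/173=208.06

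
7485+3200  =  10685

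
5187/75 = 69 + 4/25 = 69.16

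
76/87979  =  76/87979 = 0.00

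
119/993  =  119/993 = 0.12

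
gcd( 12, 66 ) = 6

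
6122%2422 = 1278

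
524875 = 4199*125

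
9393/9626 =9393/9626 = 0.98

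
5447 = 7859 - 2412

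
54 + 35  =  89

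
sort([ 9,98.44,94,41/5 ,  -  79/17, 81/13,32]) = [ - 79/17, 81/13, 41/5,9, 32,94, 98.44]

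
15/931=15/931 = 0.02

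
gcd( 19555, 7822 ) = 3911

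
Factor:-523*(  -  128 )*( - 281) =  - 18811264=-2^7*281^1 * 523^1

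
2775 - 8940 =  - 6165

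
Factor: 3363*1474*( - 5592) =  - 2^4 * 3^2*11^1*19^1*59^1*67^1 * 233^1 = - 27719890704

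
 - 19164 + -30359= - 49523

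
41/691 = 41/691 = 0.06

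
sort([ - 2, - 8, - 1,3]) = [ - 8 , - 2, - 1,3 ]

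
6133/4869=6133/4869=1.26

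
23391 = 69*339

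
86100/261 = 28700/87   =  329.89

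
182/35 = 26/5 = 5.20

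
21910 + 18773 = 40683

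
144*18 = 2592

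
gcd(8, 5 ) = 1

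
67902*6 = 407412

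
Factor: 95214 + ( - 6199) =89015 = 5^1*19^1 * 937^1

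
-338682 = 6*(-56447) 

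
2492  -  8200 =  - 5708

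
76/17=4 + 8/17=4.47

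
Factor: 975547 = 173^1*5639^1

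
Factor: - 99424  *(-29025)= 2885781600  =  2^5*3^3*5^2*13^1*43^1*239^1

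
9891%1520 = 771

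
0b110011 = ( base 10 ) 51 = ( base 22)27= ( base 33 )1I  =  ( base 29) 1M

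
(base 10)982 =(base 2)1111010110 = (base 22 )20e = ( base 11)813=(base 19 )2dd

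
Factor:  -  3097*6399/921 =-6605901/307 = - 3^3*19^1*79^1*163^1 * 307^( - 1) 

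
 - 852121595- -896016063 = 43894468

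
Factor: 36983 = 31^1*1193^1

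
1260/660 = 1+10/11 = 1.91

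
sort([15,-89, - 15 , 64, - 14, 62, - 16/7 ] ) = [ - 89, - 15, - 14,  -  16/7, 15, 62,64]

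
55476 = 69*804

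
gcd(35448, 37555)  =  7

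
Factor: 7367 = 53^1  *  139^1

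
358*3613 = 1293454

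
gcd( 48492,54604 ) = 4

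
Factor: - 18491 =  - 11^1 * 41^2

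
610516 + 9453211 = 10063727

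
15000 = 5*3000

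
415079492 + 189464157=604543649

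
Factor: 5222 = 2^1*7^1*373^1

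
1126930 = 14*80495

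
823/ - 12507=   -  823/12507 = -0.07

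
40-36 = 4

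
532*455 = 242060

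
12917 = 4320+8597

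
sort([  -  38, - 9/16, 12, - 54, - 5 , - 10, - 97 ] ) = [ - 97, - 54, - 38, - 10, - 5, - 9/16 , 12]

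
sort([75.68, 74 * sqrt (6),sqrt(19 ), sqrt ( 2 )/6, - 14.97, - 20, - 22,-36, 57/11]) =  [ - 36, - 22,-20,-14.97,sqrt(2)/6, sqrt(19 ), 57/11, 75.68, 74*sqrt (6)] 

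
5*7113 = 35565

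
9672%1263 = 831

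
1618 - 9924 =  - 8306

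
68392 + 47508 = 115900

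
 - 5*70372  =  -351860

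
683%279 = 125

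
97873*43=4208539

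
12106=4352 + 7754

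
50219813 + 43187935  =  93407748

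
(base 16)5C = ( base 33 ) 2q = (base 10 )92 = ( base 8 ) 134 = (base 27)3B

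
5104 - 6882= -1778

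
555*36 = 19980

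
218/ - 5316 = -109/2658 = -  0.04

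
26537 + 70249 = 96786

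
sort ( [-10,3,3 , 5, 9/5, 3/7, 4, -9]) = [ - 10, - 9 , 3/7,9/5,3,3,  4,5]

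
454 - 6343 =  - 5889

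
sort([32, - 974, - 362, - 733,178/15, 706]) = [ - 974,  -  733, - 362, 178/15, 32,  706]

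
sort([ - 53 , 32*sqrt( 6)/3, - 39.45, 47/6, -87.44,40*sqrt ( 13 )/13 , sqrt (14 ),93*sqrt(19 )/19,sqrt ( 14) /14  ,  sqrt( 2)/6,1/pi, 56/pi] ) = [ - 87.44, - 53, - 39.45, sqrt( 2) /6, sqrt(14 ) /14,  1/pi,sqrt( 14) , 47/6,40*sqrt(13)/13, 56/pi,93*sqrt(19) /19,32*sqrt ( 6 )/3]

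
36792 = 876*42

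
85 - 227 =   -  142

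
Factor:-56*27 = -1512=-2^3*3^3*7^1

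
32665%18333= 14332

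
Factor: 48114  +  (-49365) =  - 3^2*139^1 = -  1251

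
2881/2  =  2881/2 = 1440.50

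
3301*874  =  2885074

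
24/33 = 8/11 = 0.73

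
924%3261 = 924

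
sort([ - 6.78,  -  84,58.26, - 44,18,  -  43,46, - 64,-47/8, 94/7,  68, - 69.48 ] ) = [ - 84, - 69.48,-64,  -  44, - 43, - 6.78, - 47/8,94/7,  18, 46, 58.26,68 ]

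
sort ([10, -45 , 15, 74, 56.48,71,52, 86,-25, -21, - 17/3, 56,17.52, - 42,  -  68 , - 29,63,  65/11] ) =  [-68, - 45, - 42, - 29,- 25, - 21,- 17/3 , 65/11, 10, 15, 17.52, 52,56,  56.48,63  ,  71,74 , 86 ] 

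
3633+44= 3677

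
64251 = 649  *99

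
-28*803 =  - 22484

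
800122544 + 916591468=1716714012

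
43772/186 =235 + 1/3 = 235.33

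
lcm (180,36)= 180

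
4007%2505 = 1502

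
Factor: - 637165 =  - 5^1 * 19^2*353^1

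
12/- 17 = - 1 + 5/17 = - 0.71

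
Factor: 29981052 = 2^2*3^2*23^1*36209^1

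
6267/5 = 6267/5 = 1253.40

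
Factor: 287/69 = 3^( - 1 )*7^1*23^( - 1 )*41^1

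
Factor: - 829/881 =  - 829^1*881^(-1 )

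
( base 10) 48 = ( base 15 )33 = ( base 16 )30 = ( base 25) 1N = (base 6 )120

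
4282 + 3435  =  7717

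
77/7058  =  77/7058 = 0.01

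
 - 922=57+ - 979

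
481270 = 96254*5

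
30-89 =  - 59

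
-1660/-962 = 1 + 349/481 = 1.73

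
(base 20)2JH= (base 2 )10010101101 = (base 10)1197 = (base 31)17j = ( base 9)1570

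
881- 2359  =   - 1478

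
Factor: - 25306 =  - 2^1*12653^1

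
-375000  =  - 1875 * 200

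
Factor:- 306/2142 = - 7^(  -  1 ) = - 1/7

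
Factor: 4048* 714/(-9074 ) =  - 2^4*3^1*7^1*11^1*13^( - 1) * 17^1 * 23^1 * 349^( - 1 ) = - 1445136/4537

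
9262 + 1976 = 11238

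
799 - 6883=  - 6084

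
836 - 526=310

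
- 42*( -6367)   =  267414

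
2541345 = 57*44585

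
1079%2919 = 1079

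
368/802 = 184/401 = 0.46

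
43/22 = 1+21/22 = 1.95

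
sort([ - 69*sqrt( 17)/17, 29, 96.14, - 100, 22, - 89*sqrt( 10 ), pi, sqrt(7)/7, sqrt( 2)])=[ -89*sqrt(10) , - 100, - 69*sqrt(17)/17,sqrt( 7)/7, sqrt (2) , pi,22,  29, 96.14 ]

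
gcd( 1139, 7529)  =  1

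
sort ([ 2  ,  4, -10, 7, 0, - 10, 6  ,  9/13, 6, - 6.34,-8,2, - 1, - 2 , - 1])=[ - 10,-10,-8,-6.34,-2, - 1, -1,  0,9/13,2, 2, 4, 6,6, 7 ] 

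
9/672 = 3/224 = 0.01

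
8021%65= 26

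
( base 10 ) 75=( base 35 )25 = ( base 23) 36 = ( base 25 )30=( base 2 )1001011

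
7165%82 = 31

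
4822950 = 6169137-1346187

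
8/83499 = 8/83499 = 0.00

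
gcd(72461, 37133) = 1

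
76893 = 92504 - 15611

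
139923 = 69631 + 70292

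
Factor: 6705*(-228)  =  -2^2*3^3*5^1*19^1*149^1= - 1528740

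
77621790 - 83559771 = -5937981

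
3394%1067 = 193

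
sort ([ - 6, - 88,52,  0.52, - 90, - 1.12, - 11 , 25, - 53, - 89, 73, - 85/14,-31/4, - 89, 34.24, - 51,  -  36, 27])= [ - 90,  -  89, - 89, - 88 , - 53, - 51, - 36, - 11, -31/4,-85/14,-6, - 1.12,0.52, 25,27, 34.24, 52,  73]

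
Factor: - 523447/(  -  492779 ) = 751/707 = 7^( - 1)*101^( - 1 )*751^1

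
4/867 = 4/867 = 0.00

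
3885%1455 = 975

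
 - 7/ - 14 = 1/2   =  0.50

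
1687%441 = 364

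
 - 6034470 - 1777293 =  - 7811763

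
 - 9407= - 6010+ - 3397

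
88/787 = 88/787 = 0.11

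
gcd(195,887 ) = 1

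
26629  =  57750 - 31121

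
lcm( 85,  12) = 1020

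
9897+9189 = 19086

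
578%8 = 2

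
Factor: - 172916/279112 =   -  2^ ( - 1)*251^( - 1)*311^1 = - 311/502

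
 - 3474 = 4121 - 7595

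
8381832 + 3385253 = 11767085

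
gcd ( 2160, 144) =144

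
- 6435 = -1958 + - 4477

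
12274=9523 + 2751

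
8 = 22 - 14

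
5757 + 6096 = 11853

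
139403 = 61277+78126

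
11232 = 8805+2427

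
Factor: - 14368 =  - 2^5*449^1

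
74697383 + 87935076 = 162632459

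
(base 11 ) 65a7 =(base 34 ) 7I4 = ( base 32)8G4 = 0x2204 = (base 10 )8708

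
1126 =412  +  714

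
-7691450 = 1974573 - 9666023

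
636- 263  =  373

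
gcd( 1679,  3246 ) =1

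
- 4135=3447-7582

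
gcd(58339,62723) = 1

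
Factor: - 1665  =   - 3^2 * 5^1*37^1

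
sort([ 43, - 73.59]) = [ - 73.59, 43]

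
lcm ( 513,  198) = 11286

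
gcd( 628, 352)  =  4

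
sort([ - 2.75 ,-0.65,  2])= [ - 2.75, - 0.65,2 ]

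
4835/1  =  4835 =4835.00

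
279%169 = 110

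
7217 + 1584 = 8801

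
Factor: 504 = 2^3 * 3^2*7^1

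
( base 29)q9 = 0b1011111011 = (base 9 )1037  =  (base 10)763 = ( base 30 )PD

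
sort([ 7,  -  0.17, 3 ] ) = [ - 0.17, 3,  7 ] 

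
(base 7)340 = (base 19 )94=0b10101111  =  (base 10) 175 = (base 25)70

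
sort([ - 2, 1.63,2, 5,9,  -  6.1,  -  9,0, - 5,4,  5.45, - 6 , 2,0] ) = [ - 9,-6.1, - 6,-5, - 2, 0 , 0,1.63,  2,  2,4, 5,  5.45,9]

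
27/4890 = 9/1630 = 0.01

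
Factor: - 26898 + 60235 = 17^1 *37^1*53^1 = 33337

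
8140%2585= 385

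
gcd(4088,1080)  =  8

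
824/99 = 824/99 = 8.32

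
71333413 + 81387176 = 152720589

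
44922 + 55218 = 100140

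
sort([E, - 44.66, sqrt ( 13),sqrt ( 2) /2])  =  [ - 44.66,sqrt(2)/2,E, sqrt( 13) ]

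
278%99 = 80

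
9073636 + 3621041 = 12694677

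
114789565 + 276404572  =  391194137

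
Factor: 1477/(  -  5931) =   -  3^(- 2 )*7^1*211^1*659^( - 1) 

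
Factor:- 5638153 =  - 491^1  *  11483^1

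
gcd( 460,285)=5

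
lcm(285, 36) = 3420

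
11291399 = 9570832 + 1720567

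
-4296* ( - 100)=429600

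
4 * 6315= 25260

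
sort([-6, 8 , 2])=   [ - 6,2, 8] 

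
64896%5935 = 5546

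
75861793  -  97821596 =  - 21959803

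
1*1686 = 1686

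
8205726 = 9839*834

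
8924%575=299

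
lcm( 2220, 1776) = 8880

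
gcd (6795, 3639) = 3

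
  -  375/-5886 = 125/1962 = 0.06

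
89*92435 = 8226715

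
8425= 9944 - 1519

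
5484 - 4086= 1398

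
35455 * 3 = 106365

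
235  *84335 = 19818725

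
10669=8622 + 2047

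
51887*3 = 155661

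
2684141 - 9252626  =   - 6568485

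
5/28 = 5/28 = 0.18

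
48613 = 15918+32695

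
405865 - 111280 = 294585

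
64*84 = 5376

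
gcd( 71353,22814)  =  1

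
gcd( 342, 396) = 18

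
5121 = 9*569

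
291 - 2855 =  - 2564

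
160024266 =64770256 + 95254010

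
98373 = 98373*1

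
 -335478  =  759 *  (- 442)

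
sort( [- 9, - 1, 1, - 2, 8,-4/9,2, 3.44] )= [ - 9, - 2, - 1  , - 4/9,1, 2,3.44,8 ] 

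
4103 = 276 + 3827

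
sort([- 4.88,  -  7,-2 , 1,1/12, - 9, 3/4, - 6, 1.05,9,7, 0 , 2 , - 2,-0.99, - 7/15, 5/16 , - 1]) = [-9, - 7,-6,-4.88 , - 2 ,-2,-1, - 0.99 ,-7/15,0, 1/12, 5/16,  3/4,1,1.05, 2,7,  9]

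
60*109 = 6540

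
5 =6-1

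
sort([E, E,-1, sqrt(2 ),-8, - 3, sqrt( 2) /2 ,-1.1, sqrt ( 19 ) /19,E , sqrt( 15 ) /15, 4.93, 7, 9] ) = [ - 8, - 3,-1.1,-1, sqrt( 19)/19,sqrt( 15 )/15 , sqrt( 2) /2,sqrt ( 2), E, E,  E,  4.93, 7,9]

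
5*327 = 1635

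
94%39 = 16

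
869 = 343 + 526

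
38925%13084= 12757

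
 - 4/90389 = -4/90389 = - 0.00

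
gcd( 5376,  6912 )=768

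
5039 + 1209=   6248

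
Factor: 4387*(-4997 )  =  -21921839 = - 19^1*41^1*107^1*263^1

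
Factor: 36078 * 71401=2^1 * 3^1*7^1 * 11^1 * 859^1 * 6491^1=2576005278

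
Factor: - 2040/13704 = -85/571 = -  5^1*17^1*571^ ( - 1 ) 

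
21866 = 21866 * 1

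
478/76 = 239/38 = 6.29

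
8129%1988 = 177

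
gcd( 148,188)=4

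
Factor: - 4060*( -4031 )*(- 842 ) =-13780054120=-2^3 * 5^1*7^1*29^2*139^1 * 421^1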